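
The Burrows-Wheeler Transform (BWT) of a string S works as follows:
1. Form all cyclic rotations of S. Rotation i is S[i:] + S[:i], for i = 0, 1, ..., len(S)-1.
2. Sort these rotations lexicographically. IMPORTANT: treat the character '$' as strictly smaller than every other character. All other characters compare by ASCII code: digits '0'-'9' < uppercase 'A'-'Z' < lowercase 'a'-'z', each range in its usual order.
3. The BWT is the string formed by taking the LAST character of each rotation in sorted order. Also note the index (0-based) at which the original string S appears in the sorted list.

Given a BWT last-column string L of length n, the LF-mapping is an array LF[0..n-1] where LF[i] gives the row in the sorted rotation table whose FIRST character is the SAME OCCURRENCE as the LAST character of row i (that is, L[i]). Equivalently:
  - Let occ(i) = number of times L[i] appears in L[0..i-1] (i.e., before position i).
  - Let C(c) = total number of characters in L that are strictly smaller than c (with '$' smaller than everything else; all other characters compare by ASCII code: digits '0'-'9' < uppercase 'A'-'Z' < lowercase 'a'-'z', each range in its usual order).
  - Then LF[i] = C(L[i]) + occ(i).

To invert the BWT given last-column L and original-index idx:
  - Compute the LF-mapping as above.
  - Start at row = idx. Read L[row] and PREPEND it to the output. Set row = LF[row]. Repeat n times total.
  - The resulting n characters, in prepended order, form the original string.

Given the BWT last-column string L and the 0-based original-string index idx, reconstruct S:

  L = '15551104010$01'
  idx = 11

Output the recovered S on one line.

LF mapping: 5 11 12 13 6 7 1 10 2 8 3 0 4 9
Walk LF starting at row 11, prepending L[row]:
  step 1: row=11, L[11]='$', prepend. Next row=LF[11]=0
  step 2: row=0, L[0]='1', prepend. Next row=LF[0]=5
  step 3: row=5, L[5]='1', prepend. Next row=LF[5]=7
  step 4: row=7, L[7]='4', prepend. Next row=LF[7]=10
  step 5: row=10, L[10]='0', prepend. Next row=LF[10]=3
  step 6: row=3, L[3]='5', prepend. Next row=LF[3]=13
  step 7: row=13, L[13]='1', prepend. Next row=LF[13]=9
  step 8: row=9, L[9]='1', prepend. Next row=LF[9]=8
  step 9: row=8, L[8]='0', prepend. Next row=LF[8]=2
  step 10: row=2, L[2]='5', prepend. Next row=LF[2]=12
  step 11: row=12, L[12]='0', prepend. Next row=LF[12]=4
  step 12: row=4, L[4]='1', prepend. Next row=LF[4]=6
  step 13: row=6, L[6]='0', prepend. Next row=LF[6]=1
  step 14: row=1, L[1]='5', prepend. Next row=LF[1]=11
Reversed output: 5010501150411$

Answer: 5010501150411$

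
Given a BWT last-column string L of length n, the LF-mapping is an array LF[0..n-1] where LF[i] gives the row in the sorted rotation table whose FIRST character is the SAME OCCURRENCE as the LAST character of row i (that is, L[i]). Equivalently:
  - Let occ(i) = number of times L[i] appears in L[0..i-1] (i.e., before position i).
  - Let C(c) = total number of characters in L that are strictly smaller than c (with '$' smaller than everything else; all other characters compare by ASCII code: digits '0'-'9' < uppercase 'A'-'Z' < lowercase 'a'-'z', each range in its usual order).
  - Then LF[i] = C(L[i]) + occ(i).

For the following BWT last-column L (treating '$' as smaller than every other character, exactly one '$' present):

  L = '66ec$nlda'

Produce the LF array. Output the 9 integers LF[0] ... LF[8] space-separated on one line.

Char counts: '$':1, '6':2, 'a':1, 'c':1, 'd':1, 'e':1, 'l':1, 'n':1
C (first-col start): C('$')=0, C('6')=1, C('a')=3, C('c')=4, C('d')=5, C('e')=6, C('l')=7, C('n')=8
L[0]='6': occ=0, LF[0]=C('6')+0=1+0=1
L[1]='6': occ=1, LF[1]=C('6')+1=1+1=2
L[2]='e': occ=0, LF[2]=C('e')+0=6+0=6
L[3]='c': occ=0, LF[3]=C('c')+0=4+0=4
L[4]='$': occ=0, LF[4]=C('$')+0=0+0=0
L[5]='n': occ=0, LF[5]=C('n')+0=8+0=8
L[6]='l': occ=0, LF[6]=C('l')+0=7+0=7
L[7]='d': occ=0, LF[7]=C('d')+0=5+0=5
L[8]='a': occ=0, LF[8]=C('a')+0=3+0=3

Answer: 1 2 6 4 0 8 7 5 3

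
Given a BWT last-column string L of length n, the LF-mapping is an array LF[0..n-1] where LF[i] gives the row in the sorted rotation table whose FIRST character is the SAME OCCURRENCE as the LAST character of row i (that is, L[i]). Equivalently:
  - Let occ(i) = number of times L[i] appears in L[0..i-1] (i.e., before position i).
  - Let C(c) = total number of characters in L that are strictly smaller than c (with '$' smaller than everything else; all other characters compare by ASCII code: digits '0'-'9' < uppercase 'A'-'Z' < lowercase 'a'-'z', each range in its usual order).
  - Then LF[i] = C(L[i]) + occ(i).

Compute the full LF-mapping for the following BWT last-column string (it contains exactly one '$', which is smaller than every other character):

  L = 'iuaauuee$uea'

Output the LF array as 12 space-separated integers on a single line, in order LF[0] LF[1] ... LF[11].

Char counts: '$':1, 'a':3, 'e':3, 'i':1, 'u':4
C (first-col start): C('$')=0, C('a')=1, C('e')=4, C('i')=7, C('u')=8
L[0]='i': occ=0, LF[0]=C('i')+0=7+0=7
L[1]='u': occ=0, LF[1]=C('u')+0=8+0=8
L[2]='a': occ=0, LF[2]=C('a')+0=1+0=1
L[3]='a': occ=1, LF[3]=C('a')+1=1+1=2
L[4]='u': occ=1, LF[4]=C('u')+1=8+1=9
L[5]='u': occ=2, LF[5]=C('u')+2=8+2=10
L[6]='e': occ=0, LF[6]=C('e')+0=4+0=4
L[7]='e': occ=1, LF[7]=C('e')+1=4+1=5
L[8]='$': occ=0, LF[8]=C('$')+0=0+0=0
L[9]='u': occ=3, LF[9]=C('u')+3=8+3=11
L[10]='e': occ=2, LF[10]=C('e')+2=4+2=6
L[11]='a': occ=2, LF[11]=C('a')+2=1+2=3

Answer: 7 8 1 2 9 10 4 5 0 11 6 3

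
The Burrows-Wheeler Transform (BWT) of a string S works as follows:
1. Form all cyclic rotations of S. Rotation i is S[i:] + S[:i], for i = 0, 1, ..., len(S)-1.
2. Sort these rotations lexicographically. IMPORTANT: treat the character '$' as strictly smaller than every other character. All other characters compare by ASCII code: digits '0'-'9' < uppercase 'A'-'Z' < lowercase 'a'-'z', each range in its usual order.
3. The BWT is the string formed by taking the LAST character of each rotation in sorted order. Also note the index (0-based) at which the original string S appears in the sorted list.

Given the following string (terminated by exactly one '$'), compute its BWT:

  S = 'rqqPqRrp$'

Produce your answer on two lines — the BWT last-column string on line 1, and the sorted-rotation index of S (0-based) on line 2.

All 9 rotations (rotation i = S[i:]+S[:i]):
  rot[0] = rqqPqRrp$
  rot[1] = qqPqRrp$r
  rot[2] = qPqRrp$rq
  rot[3] = PqRrp$rqq
  rot[4] = qRrp$rqqP
  rot[5] = Rrp$rqqPq
  rot[6] = rp$rqqPqR
  rot[7] = p$rqqPqRr
  rot[8] = $rqqPqRrp
Sorted (with $ < everything):
  sorted[0] = $rqqPqRrp  (last char: 'p')
  sorted[1] = PqRrp$rqq  (last char: 'q')
  sorted[2] = Rrp$rqqPq  (last char: 'q')
  sorted[3] = p$rqqPqRr  (last char: 'r')
  sorted[4] = qPqRrp$rq  (last char: 'q')
  sorted[5] = qRrp$rqqP  (last char: 'P')
  sorted[6] = qqPqRrp$r  (last char: 'r')
  sorted[7] = rp$rqqPqR  (last char: 'R')
  sorted[8] = rqqPqRrp$  (last char: '$')
Last column: pqqrqPrR$
Original string S is at sorted index 8

Answer: pqqrqPrR$
8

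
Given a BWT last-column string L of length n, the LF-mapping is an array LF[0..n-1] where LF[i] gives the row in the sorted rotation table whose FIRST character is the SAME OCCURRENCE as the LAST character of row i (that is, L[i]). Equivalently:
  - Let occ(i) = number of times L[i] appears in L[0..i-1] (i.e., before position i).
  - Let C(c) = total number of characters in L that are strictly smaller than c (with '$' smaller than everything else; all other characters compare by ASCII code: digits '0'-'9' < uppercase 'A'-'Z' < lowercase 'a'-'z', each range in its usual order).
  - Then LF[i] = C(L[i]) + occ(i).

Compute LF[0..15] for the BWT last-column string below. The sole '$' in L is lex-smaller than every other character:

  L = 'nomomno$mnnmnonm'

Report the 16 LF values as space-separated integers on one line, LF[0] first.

Answer: 6 12 1 13 2 7 14 0 3 8 9 4 10 15 11 5

Derivation:
Char counts: '$':1, 'm':5, 'n':6, 'o':4
C (first-col start): C('$')=0, C('m')=1, C('n')=6, C('o')=12
L[0]='n': occ=0, LF[0]=C('n')+0=6+0=6
L[1]='o': occ=0, LF[1]=C('o')+0=12+0=12
L[2]='m': occ=0, LF[2]=C('m')+0=1+0=1
L[3]='o': occ=1, LF[3]=C('o')+1=12+1=13
L[4]='m': occ=1, LF[4]=C('m')+1=1+1=2
L[5]='n': occ=1, LF[5]=C('n')+1=6+1=7
L[6]='o': occ=2, LF[6]=C('o')+2=12+2=14
L[7]='$': occ=0, LF[7]=C('$')+0=0+0=0
L[8]='m': occ=2, LF[8]=C('m')+2=1+2=3
L[9]='n': occ=2, LF[9]=C('n')+2=6+2=8
L[10]='n': occ=3, LF[10]=C('n')+3=6+3=9
L[11]='m': occ=3, LF[11]=C('m')+3=1+3=4
L[12]='n': occ=4, LF[12]=C('n')+4=6+4=10
L[13]='o': occ=3, LF[13]=C('o')+3=12+3=15
L[14]='n': occ=5, LF[14]=C('n')+5=6+5=11
L[15]='m': occ=4, LF[15]=C('m')+4=1+4=5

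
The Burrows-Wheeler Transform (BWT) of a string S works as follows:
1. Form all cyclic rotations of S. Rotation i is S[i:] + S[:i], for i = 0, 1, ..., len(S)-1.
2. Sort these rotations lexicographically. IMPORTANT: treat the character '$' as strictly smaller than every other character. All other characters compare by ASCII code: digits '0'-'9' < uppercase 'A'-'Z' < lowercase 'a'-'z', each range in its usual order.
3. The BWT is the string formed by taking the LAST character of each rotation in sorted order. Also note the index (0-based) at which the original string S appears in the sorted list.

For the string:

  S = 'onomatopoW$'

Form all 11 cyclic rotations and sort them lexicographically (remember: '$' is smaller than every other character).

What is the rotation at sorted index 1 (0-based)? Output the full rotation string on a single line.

All 11 rotations (rotation i = S[i:]+S[:i]):
  rot[0] = onomatopoW$
  rot[1] = nomatopoW$o
  rot[2] = omatopoW$on
  rot[3] = matopoW$ono
  rot[4] = atopoW$onom
  rot[5] = topoW$onoma
  rot[6] = opoW$onomat
  rot[7] = poW$onomato
  rot[8] = oW$onomatop
  rot[9] = W$onomatopo
  rot[10] = $onomatopoW
Sorted (with $ < everything):
  sorted[0] = $onomatopoW
  sorted[1] = W$onomatopo
  sorted[2] = atopoW$onom
  sorted[3] = matopoW$ono
  sorted[4] = nomatopoW$o
  sorted[5] = oW$onomatop
  sorted[6] = omatopoW$on
  sorted[7] = onomatopoW$
  sorted[8] = opoW$onomat
  sorted[9] = poW$onomato
  sorted[10] = topoW$onoma
sorted[1] = W$onomatopo

Answer: W$onomatopo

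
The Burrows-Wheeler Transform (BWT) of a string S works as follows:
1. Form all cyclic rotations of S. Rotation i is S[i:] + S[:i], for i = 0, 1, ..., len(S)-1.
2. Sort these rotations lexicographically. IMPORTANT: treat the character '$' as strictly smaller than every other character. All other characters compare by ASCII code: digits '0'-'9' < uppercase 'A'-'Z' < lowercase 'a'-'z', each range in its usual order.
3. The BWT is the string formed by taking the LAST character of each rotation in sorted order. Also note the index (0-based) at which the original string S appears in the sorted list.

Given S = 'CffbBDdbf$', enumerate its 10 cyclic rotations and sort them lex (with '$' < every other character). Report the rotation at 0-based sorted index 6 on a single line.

All 10 rotations (rotation i = S[i:]+S[:i]):
  rot[0] = CffbBDdbf$
  rot[1] = ffbBDdbf$C
  rot[2] = fbBDdbf$Cf
  rot[3] = bBDdbf$Cff
  rot[4] = BDdbf$Cffb
  rot[5] = Ddbf$CffbB
  rot[6] = dbf$CffbBD
  rot[7] = bf$CffbBDd
  rot[8] = f$CffbBDdb
  rot[9] = $CffbBDdbf
Sorted (with $ < everything):
  sorted[0] = $CffbBDdbf
  sorted[1] = BDdbf$Cffb
  sorted[2] = CffbBDdbf$
  sorted[3] = Ddbf$CffbB
  sorted[4] = bBDdbf$Cff
  sorted[5] = bf$CffbBDd
  sorted[6] = dbf$CffbBD
  sorted[7] = f$CffbBDdb
  sorted[8] = fbBDdbf$Cf
  sorted[9] = ffbBDdbf$C
sorted[6] = dbf$CffbBD

Answer: dbf$CffbBD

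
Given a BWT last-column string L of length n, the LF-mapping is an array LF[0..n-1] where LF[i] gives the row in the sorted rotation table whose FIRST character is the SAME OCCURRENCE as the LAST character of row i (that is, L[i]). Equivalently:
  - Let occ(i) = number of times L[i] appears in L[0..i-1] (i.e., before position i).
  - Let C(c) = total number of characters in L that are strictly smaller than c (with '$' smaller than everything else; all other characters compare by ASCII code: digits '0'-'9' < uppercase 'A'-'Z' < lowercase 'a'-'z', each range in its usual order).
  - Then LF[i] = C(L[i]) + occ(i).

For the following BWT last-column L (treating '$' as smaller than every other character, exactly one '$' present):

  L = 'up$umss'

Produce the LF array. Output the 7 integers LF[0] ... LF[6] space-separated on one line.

Answer: 5 2 0 6 1 3 4

Derivation:
Char counts: '$':1, 'm':1, 'p':1, 's':2, 'u':2
C (first-col start): C('$')=0, C('m')=1, C('p')=2, C('s')=3, C('u')=5
L[0]='u': occ=0, LF[0]=C('u')+0=5+0=5
L[1]='p': occ=0, LF[1]=C('p')+0=2+0=2
L[2]='$': occ=0, LF[2]=C('$')+0=0+0=0
L[3]='u': occ=1, LF[3]=C('u')+1=5+1=6
L[4]='m': occ=0, LF[4]=C('m')+0=1+0=1
L[5]='s': occ=0, LF[5]=C('s')+0=3+0=3
L[6]='s': occ=1, LF[6]=C('s')+1=3+1=4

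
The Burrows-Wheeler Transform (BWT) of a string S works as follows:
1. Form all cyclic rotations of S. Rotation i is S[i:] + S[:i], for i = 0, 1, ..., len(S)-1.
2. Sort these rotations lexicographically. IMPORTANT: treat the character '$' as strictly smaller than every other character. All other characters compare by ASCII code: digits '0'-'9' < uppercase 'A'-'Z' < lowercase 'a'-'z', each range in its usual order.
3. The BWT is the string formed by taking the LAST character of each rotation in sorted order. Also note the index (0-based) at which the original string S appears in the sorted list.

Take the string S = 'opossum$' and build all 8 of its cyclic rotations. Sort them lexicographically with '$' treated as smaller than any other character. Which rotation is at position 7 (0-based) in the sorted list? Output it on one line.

Answer: um$oposs

Derivation:
All 8 rotations (rotation i = S[i:]+S[:i]):
  rot[0] = opossum$
  rot[1] = possum$o
  rot[2] = ossum$op
  rot[3] = ssum$opo
  rot[4] = sum$opos
  rot[5] = um$oposs
  rot[6] = m$opossu
  rot[7] = $opossum
Sorted (with $ < everything):
  sorted[0] = $opossum
  sorted[1] = m$opossu
  sorted[2] = opossum$
  sorted[3] = ossum$op
  sorted[4] = possum$o
  sorted[5] = ssum$opo
  sorted[6] = sum$opos
  sorted[7] = um$oposs
sorted[7] = um$oposs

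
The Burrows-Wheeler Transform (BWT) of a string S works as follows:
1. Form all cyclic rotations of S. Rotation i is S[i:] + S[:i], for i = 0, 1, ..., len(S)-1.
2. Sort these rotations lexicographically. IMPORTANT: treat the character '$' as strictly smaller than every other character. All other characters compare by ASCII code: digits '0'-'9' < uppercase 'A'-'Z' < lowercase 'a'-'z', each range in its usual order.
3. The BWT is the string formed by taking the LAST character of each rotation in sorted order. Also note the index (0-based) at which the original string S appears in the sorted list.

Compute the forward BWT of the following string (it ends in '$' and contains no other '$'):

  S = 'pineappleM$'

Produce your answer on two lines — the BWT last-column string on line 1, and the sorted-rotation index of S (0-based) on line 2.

All 11 rotations (rotation i = S[i:]+S[:i]):
  rot[0] = pineappleM$
  rot[1] = ineappleM$p
  rot[2] = neappleM$pi
  rot[3] = eappleM$pin
  rot[4] = appleM$pine
  rot[5] = ppleM$pinea
  rot[6] = pleM$pineap
  rot[7] = leM$pineapp
  rot[8] = eM$pineappl
  rot[9] = M$pineapple
  rot[10] = $pineappleM
Sorted (with $ < everything):
  sorted[0] = $pineappleM  (last char: 'M')
  sorted[1] = M$pineapple  (last char: 'e')
  sorted[2] = appleM$pine  (last char: 'e')
  sorted[3] = eM$pineappl  (last char: 'l')
  sorted[4] = eappleM$pin  (last char: 'n')
  sorted[5] = ineappleM$p  (last char: 'p')
  sorted[6] = leM$pineapp  (last char: 'p')
  sorted[7] = neappleM$pi  (last char: 'i')
  sorted[8] = pineappleM$  (last char: '$')
  sorted[9] = pleM$pineap  (last char: 'p')
  sorted[10] = ppleM$pinea  (last char: 'a')
Last column: Meelnppi$pa
Original string S is at sorted index 8

Answer: Meelnppi$pa
8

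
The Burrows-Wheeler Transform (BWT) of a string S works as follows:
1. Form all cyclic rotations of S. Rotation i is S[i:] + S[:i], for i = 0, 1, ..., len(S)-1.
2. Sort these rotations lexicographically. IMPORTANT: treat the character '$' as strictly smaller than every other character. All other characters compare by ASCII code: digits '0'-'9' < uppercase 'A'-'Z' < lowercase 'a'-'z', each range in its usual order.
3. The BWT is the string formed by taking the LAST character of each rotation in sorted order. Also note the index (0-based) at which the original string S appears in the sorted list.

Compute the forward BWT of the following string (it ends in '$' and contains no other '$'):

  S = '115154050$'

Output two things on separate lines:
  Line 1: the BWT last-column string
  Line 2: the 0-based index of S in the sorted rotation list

Answer: 054$155011
3

Derivation:
All 10 rotations (rotation i = S[i:]+S[:i]):
  rot[0] = 115154050$
  rot[1] = 15154050$1
  rot[2] = 5154050$11
  rot[3] = 154050$115
  rot[4] = 54050$1151
  rot[5] = 4050$11515
  rot[6] = 050$115154
  rot[7] = 50$1151540
  rot[8] = 0$11515405
  rot[9] = $115154050
Sorted (with $ < everything):
  sorted[0] = $115154050  (last char: '0')
  sorted[1] = 0$11515405  (last char: '5')
  sorted[2] = 050$115154  (last char: '4')
  sorted[3] = 115154050$  (last char: '$')
  sorted[4] = 15154050$1  (last char: '1')
  sorted[5] = 154050$115  (last char: '5')
  sorted[6] = 4050$11515  (last char: '5')
  sorted[7] = 50$1151540  (last char: '0')
  sorted[8] = 5154050$11  (last char: '1')
  sorted[9] = 54050$1151  (last char: '1')
Last column: 054$155011
Original string S is at sorted index 3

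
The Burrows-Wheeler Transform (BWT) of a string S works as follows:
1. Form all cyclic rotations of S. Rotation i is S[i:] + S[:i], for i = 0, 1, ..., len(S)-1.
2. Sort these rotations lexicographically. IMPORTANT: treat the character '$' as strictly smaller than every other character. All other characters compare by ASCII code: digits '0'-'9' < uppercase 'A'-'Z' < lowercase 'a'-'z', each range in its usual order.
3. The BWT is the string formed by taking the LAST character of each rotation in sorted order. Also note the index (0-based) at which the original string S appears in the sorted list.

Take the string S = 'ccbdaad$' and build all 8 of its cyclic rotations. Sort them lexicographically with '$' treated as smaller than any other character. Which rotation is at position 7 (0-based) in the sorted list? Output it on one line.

Answer: daad$ccb

Derivation:
All 8 rotations (rotation i = S[i:]+S[:i]):
  rot[0] = ccbdaad$
  rot[1] = cbdaad$c
  rot[2] = bdaad$cc
  rot[3] = daad$ccb
  rot[4] = aad$ccbd
  rot[5] = ad$ccbda
  rot[6] = d$ccbdaa
  rot[7] = $ccbdaad
Sorted (with $ < everything):
  sorted[0] = $ccbdaad
  sorted[1] = aad$ccbd
  sorted[2] = ad$ccbda
  sorted[3] = bdaad$cc
  sorted[4] = cbdaad$c
  sorted[5] = ccbdaad$
  sorted[6] = d$ccbdaa
  sorted[7] = daad$ccb
sorted[7] = daad$ccb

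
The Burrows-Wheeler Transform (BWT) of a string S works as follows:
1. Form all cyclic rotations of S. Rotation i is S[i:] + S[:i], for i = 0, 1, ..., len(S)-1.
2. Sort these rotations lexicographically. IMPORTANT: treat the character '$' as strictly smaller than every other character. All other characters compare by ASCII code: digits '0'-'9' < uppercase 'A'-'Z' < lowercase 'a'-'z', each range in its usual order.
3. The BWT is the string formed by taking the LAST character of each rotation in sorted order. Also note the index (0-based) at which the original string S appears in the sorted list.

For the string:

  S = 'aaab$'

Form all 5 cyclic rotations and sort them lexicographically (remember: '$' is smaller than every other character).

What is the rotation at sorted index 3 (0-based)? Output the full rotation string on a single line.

All 5 rotations (rotation i = S[i:]+S[:i]):
  rot[0] = aaab$
  rot[1] = aab$a
  rot[2] = ab$aa
  rot[3] = b$aaa
  rot[4] = $aaab
Sorted (with $ < everything):
  sorted[0] = $aaab
  sorted[1] = aaab$
  sorted[2] = aab$a
  sorted[3] = ab$aa
  sorted[4] = b$aaa
sorted[3] = ab$aa

Answer: ab$aa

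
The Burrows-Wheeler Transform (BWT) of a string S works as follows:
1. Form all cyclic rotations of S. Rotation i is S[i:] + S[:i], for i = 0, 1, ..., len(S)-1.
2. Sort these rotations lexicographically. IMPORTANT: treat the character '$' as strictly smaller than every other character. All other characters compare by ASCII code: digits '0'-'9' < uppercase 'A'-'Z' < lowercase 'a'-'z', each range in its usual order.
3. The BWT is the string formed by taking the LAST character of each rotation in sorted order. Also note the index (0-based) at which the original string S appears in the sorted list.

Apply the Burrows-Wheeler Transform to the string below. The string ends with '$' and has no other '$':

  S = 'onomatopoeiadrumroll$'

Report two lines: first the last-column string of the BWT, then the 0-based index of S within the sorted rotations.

Answer: limaoeloouoprn$tomdar
14

Derivation:
All 21 rotations (rotation i = S[i:]+S[:i]):
  rot[0] = onomatopoeiadrumroll$
  rot[1] = nomatopoeiadrumroll$o
  rot[2] = omatopoeiadrumroll$on
  rot[3] = matopoeiadrumroll$ono
  rot[4] = atopoeiadrumroll$onom
  rot[5] = topoeiadrumroll$onoma
  rot[6] = opoeiadrumroll$onomat
  rot[7] = poeiadrumroll$onomato
  rot[8] = oeiadrumroll$onomatop
  rot[9] = eiadrumroll$onomatopo
  rot[10] = iadrumroll$onomatopoe
  rot[11] = adrumroll$onomatopoei
  rot[12] = drumroll$onomatopoeia
  rot[13] = rumroll$onomatopoeiad
  rot[14] = umroll$onomatopoeiadr
  rot[15] = mroll$onomatopoeiadru
  rot[16] = roll$onomatopoeiadrum
  rot[17] = oll$onomatopoeiadrumr
  rot[18] = ll$onomatopoeiadrumro
  rot[19] = l$onomatopoeiadrumrol
  rot[20] = $onomatopoeiadrumroll
Sorted (with $ < everything):
  sorted[0] = $onomatopoeiadrumroll  (last char: 'l')
  sorted[1] = adrumroll$onomatopoei  (last char: 'i')
  sorted[2] = atopoeiadrumroll$onom  (last char: 'm')
  sorted[3] = drumroll$onomatopoeia  (last char: 'a')
  sorted[4] = eiadrumroll$onomatopo  (last char: 'o')
  sorted[5] = iadrumroll$onomatopoe  (last char: 'e')
  sorted[6] = l$onomatopoeiadrumrol  (last char: 'l')
  sorted[7] = ll$onomatopoeiadrumro  (last char: 'o')
  sorted[8] = matopoeiadrumroll$ono  (last char: 'o')
  sorted[9] = mroll$onomatopoeiadru  (last char: 'u')
  sorted[10] = nomatopoeiadrumroll$o  (last char: 'o')
  sorted[11] = oeiadrumroll$onomatop  (last char: 'p')
  sorted[12] = oll$onomatopoeiadrumr  (last char: 'r')
  sorted[13] = omatopoeiadrumroll$on  (last char: 'n')
  sorted[14] = onomatopoeiadrumroll$  (last char: '$')
  sorted[15] = opoeiadrumroll$onomat  (last char: 't')
  sorted[16] = poeiadrumroll$onomato  (last char: 'o')
  sorted[17] = roll$onomatopoeiadrum  (last char: 'm')
  sorted[18] = rumroll$onomatopoeiad  (last char: 'd')
  sorted[19] = topoeiadrumroll$onoma  (last char: 'a')
  sorted[20] = umroll$onomatopoeiadr  (last char: 'r')
Last column: limaoeloouoprn$tomdar
Original string S is at sorted index 14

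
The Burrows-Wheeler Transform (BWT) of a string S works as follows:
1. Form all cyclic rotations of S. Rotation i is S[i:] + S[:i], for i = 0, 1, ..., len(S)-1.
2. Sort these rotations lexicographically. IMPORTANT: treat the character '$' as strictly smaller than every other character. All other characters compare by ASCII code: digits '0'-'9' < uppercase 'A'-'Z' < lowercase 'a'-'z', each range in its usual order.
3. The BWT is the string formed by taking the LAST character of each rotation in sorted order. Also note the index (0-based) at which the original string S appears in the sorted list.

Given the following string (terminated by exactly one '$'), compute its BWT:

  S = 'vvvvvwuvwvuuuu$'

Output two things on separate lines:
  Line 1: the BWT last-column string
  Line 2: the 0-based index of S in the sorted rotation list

Answer: uuuuvww$vvvvuvv
7

Derivation:
All 15 rotations (rotation i = S[i:]+S[:i]):
  rot[0] = vvvvvwuvwvuuuu$
  rot[1] = vvvvwuvwvuuuu$v
  rot[2] = vvvwuvwvuuuu$vv
  rot[3] = vvwuvwvuuuu$vvv
  rot[4] = vwuvwvuuuu$vvvv
  rot[5] = wuvwvuuuu$vvvvv
  rot[6] = uvwvuuuu$vvvvvw
  rot[7] = vwvuuuu$vvvvvwu
  rot[8] = wvuuuu$vvvvvwuv
  rot[9] = vuuuu$vvvvvwuvw
  rot[10] = uuuu$vvvvvwuvwv
  rot[11] = uuu$vvvvvwuvwvu
  rot[12] = uu$vvvvvwuvwvuu
  rot[13] = u$vvvvvwuvwvuuu
  rot[14] = $vvvvvwuvwvuuuu
Sorted (with $ < everything):
  sorted[0] = $vvvvvwuvwvuuuu  (last char: 'u')
  sorted[1] = u$vvvvvwuvwvuuu  (last char: 'u')
  sorted[2] = uu$vvvvvwuvwvuu  (last char: 'u')
  sorted[3] = uuu$vvvvvwuvwvu  (last char: 'u')
  sorted[4] = uuuu$vvvvvwuvwv  (last char: 'v')
  sorted[5] = uvwvuuuu$vvvvvw  (last char: 'w')
  sorted[6] = vuuuu$vvvvvwuvw  (last char: 'w')
  sorted[7] = vvvvvwuvwvuuuu$  (last char: '$')
  sorted[8] = vvvvwuvwvuuuu$v  (last char: 'v')
  sorted[9] = vvvwuvwvuuuu$vv  (last char: 'v')
  sorted[10] = vvwuvwvuuuu$vvv  (last char: 'v')
  sorted[11] = vwuvwvuuuu$vvvv  (last char: 'v')
  sorted[12] = vwvuuuu$vvvvvwu  (last char: 'u')
  sorted[13] = wuvwvuuuu$vvvvv  (last char: 'v')
  sorted[14] = wvuuuu$vvvvvwuv  (last char: 'v')
Last column: uuuuvww$vvvvuvv
Original string S is at sorted index 7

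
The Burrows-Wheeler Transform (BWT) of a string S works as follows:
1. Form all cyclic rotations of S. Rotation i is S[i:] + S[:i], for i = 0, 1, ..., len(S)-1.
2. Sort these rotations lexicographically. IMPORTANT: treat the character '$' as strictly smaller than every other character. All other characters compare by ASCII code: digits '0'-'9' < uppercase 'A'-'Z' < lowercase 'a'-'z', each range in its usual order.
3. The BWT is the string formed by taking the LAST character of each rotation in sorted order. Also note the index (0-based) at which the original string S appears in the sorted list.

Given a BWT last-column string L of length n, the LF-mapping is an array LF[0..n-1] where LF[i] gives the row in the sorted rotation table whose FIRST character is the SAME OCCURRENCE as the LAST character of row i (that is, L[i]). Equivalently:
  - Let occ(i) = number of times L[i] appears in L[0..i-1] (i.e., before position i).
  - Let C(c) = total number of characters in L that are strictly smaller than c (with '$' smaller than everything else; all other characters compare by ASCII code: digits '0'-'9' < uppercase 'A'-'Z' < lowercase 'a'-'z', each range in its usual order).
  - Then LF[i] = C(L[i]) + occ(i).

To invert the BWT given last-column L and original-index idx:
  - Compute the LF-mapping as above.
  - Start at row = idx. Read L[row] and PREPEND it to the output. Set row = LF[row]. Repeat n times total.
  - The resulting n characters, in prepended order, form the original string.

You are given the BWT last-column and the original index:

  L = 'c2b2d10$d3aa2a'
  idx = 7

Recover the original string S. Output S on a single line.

Answer: ab12d2203adac$

Derivation:
LF mapping: 11 3 10 4 12 2 1 0 13 6 7 8 5 9
Walk LF starting at row 7, prepending L[row]:
  step 1: row=7, L[7]='$', prepend. Next row=LF[7]=0
  step 2: row=0, L[0]='c', prepend. Next row=LF[0]=11
  step 3: row=11, L[11]='a', prepend. Next row=LF[11]=8
  step 4: row=8, L[8]='d', prepend. Next row=LF[8]=13
  step 5: row=13, L[13]='a', prepend. Next row=LF[13]=9
  step 6: row=9, L[9]='3', prepend. Next row=LF[9]=6
  step 7: row=6, L[6]='0', prepend. Next row=LF[6]=1
  step 8: row=1, L[1]='2', prepend. Next row=LF[1]=3
  step 9: row=3, L[3]='2', prepend. Next row=LF[3]=4
  step 10: row=4, L[4]='d', prepend. Next row=LF[4]=12
  step 11: row=12, L[12]='2', prepend. Next row=LF[12]=5
  step 12: row=5, L[5]='1', prepend. Next row=LF[5]=2
  step 13: row=2, L[2]='b', prepend. Next row=LF[2]=10
  step 14: row=10, L[10]='a', prepend. Next row=LF[10]=7
Reversed output: ab12d2203adac$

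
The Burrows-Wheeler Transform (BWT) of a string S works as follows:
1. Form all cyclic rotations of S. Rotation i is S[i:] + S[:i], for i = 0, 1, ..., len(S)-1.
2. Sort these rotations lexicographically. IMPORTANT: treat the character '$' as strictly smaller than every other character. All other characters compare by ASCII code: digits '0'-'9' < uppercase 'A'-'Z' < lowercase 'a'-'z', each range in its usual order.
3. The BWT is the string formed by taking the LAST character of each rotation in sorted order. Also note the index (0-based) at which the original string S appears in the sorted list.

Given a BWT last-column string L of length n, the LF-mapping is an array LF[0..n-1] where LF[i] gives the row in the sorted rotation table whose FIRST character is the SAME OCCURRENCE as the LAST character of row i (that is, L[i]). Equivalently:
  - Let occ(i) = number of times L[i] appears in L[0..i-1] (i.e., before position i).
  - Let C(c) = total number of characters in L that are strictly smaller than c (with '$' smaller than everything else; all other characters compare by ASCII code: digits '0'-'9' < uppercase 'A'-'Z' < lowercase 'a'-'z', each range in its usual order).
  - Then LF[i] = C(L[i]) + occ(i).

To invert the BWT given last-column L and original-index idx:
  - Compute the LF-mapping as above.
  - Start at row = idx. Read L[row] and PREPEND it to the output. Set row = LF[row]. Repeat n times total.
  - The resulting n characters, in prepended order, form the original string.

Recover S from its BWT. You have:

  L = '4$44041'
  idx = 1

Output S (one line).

Answer: 041444$

Derivation:
LF mapping: 3 0 4 5 1 6 2
Walk LF starting at row 1, prepending L[row]:
  step 1: row=1, L[1]='$', prepend. Next row=LF[1]=0
  step 2: row=0, L[0]='4', prepend. Next row=LF[0]=3
  step 3: row=3, L[3]='4', prepend. Next row=LF[3]=5
  step 4: row=5, L[5]='4', prepend. Next row=LF[5]=6
  step 5: row=6, L[6]='1', prepend. Next row=LF[6]=2
  step 6: row=2, L[2]='4', prepend. Next row=LF[2]=4
  step 7: row=4, L[4]='0', prepend. Next row=LF[4]=1
Reversed output: 041444$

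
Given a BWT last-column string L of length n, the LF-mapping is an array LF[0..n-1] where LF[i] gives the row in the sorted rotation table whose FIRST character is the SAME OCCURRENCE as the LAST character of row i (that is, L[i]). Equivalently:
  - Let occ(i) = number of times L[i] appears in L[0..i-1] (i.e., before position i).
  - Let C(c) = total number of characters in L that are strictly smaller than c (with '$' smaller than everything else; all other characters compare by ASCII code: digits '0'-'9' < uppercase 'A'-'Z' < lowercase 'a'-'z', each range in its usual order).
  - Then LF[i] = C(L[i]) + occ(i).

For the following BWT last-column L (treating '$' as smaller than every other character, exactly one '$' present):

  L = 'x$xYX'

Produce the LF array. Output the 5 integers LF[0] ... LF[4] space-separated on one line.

Answer: 3 0 4 2 1

Derivation:
Char counts: '$':1, 'X':1, 'Y':1, 'x':2
C (first-col start): C('$')=0, C('X')=1, C('Y')=2, C('x')=3
L[0]='x': occ=0, LF[0]=C('x')+0=3+0=3
L[1]='$': occ=0, LF[1]=C('$')+0=0+0=0
L[2]='x': occ=1, LF[2]=C('x')+1=3+1=4
L[3]='Y': occ=0, LF[3]=C('Y')+0=2+0=2
L[4]='X': occ=0, LF[4]=C('X')+0=1+0=1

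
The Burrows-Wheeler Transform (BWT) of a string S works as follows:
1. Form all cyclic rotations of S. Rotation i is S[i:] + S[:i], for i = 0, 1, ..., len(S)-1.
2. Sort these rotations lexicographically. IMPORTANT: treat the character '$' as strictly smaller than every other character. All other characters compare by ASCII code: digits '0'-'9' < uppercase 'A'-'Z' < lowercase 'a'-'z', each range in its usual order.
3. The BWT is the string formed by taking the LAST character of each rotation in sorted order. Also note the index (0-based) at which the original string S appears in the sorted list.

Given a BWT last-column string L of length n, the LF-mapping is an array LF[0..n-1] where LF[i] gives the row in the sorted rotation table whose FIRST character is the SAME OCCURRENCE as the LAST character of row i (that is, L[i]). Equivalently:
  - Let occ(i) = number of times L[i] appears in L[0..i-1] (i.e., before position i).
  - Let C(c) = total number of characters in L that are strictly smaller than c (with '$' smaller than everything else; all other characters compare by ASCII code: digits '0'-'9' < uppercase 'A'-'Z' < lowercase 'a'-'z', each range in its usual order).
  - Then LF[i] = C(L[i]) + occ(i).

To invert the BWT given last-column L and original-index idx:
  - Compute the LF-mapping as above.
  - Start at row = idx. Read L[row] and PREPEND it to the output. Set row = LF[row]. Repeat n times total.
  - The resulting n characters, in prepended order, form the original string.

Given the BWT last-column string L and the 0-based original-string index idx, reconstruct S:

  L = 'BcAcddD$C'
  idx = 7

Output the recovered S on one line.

LF mapping: 2 5 1 6 7 8 4 0 3
Walk LF starting at row 7, prepending L[row]:
  step 1: row=7, L[7]='$', prepend. Next row=LF[7]=0
  step 2: row=0, L[0]='B', prepend. Next row=LF[0]=2
  step 3: row=2, L[2]='A', prepend. Next row=LF[2]=1
  step 4: row=1, L[1]='c', prepend. Next row=LF[1]=5
  step 5: row=5, L[5]='d', prepend. Next row=LF[5]=8
  step 6: row=8, L[8]='C', prepend. Next row=LF[8]=3
  step 7: row=3, L[3]='c', prepend. Next row=LF[3]=6
  step 8: row=6, L[6]='D', prepend. Next row=LF[6]=4
  step 9: row=4, L[4]='d', prepend. Next row=LF[4]=7
Reversed output: dDcCdcAB$

Answer: dDcCdcAB$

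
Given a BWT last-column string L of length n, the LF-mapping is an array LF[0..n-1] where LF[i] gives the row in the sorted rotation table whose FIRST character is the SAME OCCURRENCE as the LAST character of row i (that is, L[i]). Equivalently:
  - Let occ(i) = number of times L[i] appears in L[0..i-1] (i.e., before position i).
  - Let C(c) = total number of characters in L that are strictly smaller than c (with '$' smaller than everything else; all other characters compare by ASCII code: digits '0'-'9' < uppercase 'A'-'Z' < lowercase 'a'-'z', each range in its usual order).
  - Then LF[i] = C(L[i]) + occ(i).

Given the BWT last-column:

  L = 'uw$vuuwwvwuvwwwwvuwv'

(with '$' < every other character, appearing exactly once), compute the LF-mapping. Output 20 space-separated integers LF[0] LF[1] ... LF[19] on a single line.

Answer: 1 11 0 6 2 3 12 13 7 14 4 8 15 16 17 18 9 5 19 10

Derivation:
Char counts: '$':1, 'u':5, 'v':5, 'w':9
C (first-col start): C('$')=0, C('u')=1, C('v')=6, C('w')=11
L[0]='u': occ=0, LF[0]=C('u')+0=1+0=1
L[1]='w': occ=0, LF[1]=C('w')+0=11+0=11
L[2]='$': occ=0, LF[2]=C('$')+0=0+0=0
L[3]='v': occ=0, LF[3]=C('v')+0=6+0=6
L[4]='u': occ=1, LF[4]=C('u')+1=1+1=2
L[5]='u': occ=2, LF[5]=C('u')+2=1+2=3
L[6]='w': occ=1, LF[6]=C('w')+1=11+1=12
L[7]='w': occ=2, LF[7]=C('w')+2=11+2=13
L[8]='v': occ=1, LF[8]=C('v')+1=6+1=7
L[9]='w': occ=3, LF[9]=C('w')+3=11+3=14
L[10]='u': occ=3, LF[10]=C('u')+3=1+3=4
L[11]='v': occ=2, LF[11]=C('v')+2=6+2=8
L[12]='w': occ=4, LF[12]=C('w')+4=11+4=15
L[13]='w': occ=5, LF[13]=C('w')+5=11+5=16
L[14]='w': occ=6, LF[14]=C('w')+6=11+6=17
L[15]='w': occ=7, LF[15]=C('w')+7=11+7=18
L[16]='v': occ=3, LF[16]=C('v')+3=6+3=9
L[17]='u': occ=4, LF[17]=C('u')+4=1+4=5
L[18]='w': occ=8, LF[18]=C('w')+8=11+8=19
L[19]='v': occ=4, LF[19]=C('v')+4=6+4=10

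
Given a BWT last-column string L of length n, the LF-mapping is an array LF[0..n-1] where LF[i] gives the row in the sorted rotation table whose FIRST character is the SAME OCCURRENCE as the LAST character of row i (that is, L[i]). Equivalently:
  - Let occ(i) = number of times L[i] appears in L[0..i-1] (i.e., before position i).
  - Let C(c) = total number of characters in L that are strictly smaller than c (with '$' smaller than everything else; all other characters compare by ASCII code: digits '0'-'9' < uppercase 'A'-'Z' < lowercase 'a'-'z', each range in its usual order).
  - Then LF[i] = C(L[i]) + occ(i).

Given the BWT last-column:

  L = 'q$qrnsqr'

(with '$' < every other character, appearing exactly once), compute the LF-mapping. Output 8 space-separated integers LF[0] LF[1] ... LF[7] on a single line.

Char counts: '$':1, 'n':1, 'q':3, 'r':2, 's':1
C (first-col start): C('$')=0, C('n')=1, C('q')=2, C('r')=5, C('s')=7
L[0]='q': occ=0, LF[0]=C('q')+0=2+0=2
L[1]='$': occ=0, LF[1]=C('$')+0=0+0=0
L[2]='q': occ=1, LF[2]=C('q')+1=2+1=3
L[3]='r': occ=0, LF[3]=C('r')+0=5+0=5
L[4]='n': occ=0, LF[4]=C('n')+0=1+0=1
L[5]='s': occ=0, LF[5]=C('s')+0=7+0=7
L[6]='q': occ=2, LF[6]=C('q')+2=2+2=4
L[7]='r': occ=1, LF[7]=C('r')+1=5+1=6

Answer: 2 0 3 5 1 7 4 6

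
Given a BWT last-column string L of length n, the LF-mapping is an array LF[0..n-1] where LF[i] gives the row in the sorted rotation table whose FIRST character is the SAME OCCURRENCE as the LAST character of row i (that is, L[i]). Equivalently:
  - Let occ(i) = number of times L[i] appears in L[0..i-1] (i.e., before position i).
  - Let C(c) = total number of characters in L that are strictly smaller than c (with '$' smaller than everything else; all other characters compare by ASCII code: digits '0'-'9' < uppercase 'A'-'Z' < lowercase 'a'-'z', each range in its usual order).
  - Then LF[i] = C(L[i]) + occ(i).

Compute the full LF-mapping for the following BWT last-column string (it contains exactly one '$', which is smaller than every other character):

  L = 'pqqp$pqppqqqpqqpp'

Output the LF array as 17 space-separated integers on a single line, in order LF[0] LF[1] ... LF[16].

Char counts: '$':1, 'p':8, 'q':8
C (first-col start): C('$')=0, C('p')=1, C('q')=9
L[0]='p': occ=0, LF[0]=C('p')+0=1+0=1
L[1]='q': occ=0, LF[1]=C('q')+0=9+0=9
L[2]='q': occ=1, LF[2]=C('q')+1=9+1=10
L[3]='p': occ=1, LF[3]=C('p')+1=1+1=2
L[4]='$': occ=0, LF[4]=C('$')+0=0+0=0
L[5]='p': occ=2, LF[5]=C('p')+2=1+2=3
L[6]='q': occ=2, LF[6]=C('q')+2=9+2=11
L[7]='p': occ=3, LF[7]=C('p')+3=1+3=4
L[8]='p': occ=4, LF[8]=C('p')+4=1+4=5
L[9]='q': occ=3, LF[9]=C('q')+3=9+3=12
L[10]='q': occ=4, LF[10]=C('q')+4=9+4=13
L[11]='q': occ=5, LF[11]=C('q')+5=9+5=14
L[12]='p': occ=5, LF[12]=C('p')+5=1+5=6
L[13]='q': occ=6, LF[13]=C('q')+6=9+6=15
L[14]='q': occ=7, LF[14]=C('q')+7=9+7=16
L[15]='p': occ=6, LF[15]=C('p')+6=1+6=7
L[16]='p': occ=7, LF[16]=C('p')+7=1+7=8

Answer: 1 9 10 2 0 3 11 4 5 12 13 14 6 15 16 7 8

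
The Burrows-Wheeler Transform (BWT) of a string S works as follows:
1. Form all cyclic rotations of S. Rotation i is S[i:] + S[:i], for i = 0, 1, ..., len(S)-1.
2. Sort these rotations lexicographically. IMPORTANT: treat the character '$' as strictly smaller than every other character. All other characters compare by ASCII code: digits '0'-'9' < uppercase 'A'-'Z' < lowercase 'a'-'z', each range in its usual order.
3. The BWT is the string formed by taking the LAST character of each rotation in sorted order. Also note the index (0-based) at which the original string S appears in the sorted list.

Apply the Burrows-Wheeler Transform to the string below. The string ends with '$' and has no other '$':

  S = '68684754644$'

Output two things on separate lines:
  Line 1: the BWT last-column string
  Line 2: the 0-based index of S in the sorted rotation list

All 12 rotations (rotation i = S[i:]+S[:i]):
  rot[0] = 68684754644$
  rot[1] = 8684754644$6
  rot[2] = 684754644$68
  rot[3] = 84754644$686
  rot[4] = 4754644$6868
  rot[5] = 754644$68684
  rot[6] = 54644$686847
  rot[7] = 4644$6868475
  rot[8] = 644$68684754
  rot[9] = 44$686847546
  rot[10] = 4$6868475464
  rot[11] = $68684754644
Sorted (with $ < everything):
  sorted[0] = $68684754644  (last char: '4')
  sorted[1] = 4$6868475464  (last char: '4')
  sorted[2] = 44$686847546  (last char: '6')
  sorted[3] = 4644$6868475  (last char: '5')
  sorted[4] = 4754644$6868  (last char: '8')
  sorted[5] = 54644$686847  (last char: '7')
  sorted[6] = 644$68684754  (last char: '4')
  sorted[7] = 684754644$68  (last char: '8')
  sorted[8] = 68684754644$  (last char: '$')
  sorted[9] = 754644$68684  (last char: '4')
  sorted[10] = 84754644$686  (last char: '6')
  sorted[11] = 8684754644$6  (last char: '6')
Last column: 44658748$466
Original string S is at sorted index 8

Answer: 44658748$466
8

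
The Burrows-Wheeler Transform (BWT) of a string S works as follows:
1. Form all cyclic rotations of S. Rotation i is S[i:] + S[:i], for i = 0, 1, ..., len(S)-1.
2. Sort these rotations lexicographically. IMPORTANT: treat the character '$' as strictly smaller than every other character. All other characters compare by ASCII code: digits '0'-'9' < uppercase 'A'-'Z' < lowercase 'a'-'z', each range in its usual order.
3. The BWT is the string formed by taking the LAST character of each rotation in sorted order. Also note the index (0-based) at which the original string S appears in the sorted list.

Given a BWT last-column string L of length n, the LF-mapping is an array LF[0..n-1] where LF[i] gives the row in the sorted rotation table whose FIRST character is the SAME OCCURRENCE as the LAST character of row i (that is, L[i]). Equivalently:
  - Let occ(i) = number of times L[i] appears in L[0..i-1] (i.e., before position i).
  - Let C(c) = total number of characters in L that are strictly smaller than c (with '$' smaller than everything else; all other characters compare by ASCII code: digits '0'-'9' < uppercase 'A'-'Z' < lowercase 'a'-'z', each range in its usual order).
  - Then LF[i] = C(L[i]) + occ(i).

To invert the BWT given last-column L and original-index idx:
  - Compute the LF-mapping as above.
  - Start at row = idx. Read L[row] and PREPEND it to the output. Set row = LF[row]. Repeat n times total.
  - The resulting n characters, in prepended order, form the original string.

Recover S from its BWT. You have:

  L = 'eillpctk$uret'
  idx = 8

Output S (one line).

Answer: pickleturtle$

Derivation:
LF mapping: 2 4 6 7 8 1 10 5 0 12 9 3 11
Walk LF starting at row 8, prepending L[row]:
  step 1: row=8, L[8]='$', prepend. Next row=LF[8]=0
  step 2: row=0, L[0]='e', prepend. Next row=LF[0]=2
  step 3: row=2, L[2]='l', prepend. Next row=LF[2]=6
  step 4: row=6, L[6]='t', prepend. Next row=LF[6]=10
  step 5: row=10, L[10]='r', prepend. Next row=LF[10]=9
  step 6: row=9, L[9]='u', prepend. Next row=LF[9]=12
  step 7: row=12, L[12]='t', prepend. Next row=LF[12]=11
  step 8: row=11, L[11]='e', prepend. Next row=LF[11]=3
  step 9: row=3, L[3]='l', prepend. Next row=LF[3]=7
  step 10: row=7, L[7]='k', prepend. Next row=LF[7]=5
  step 11: row=5, L[5]='c', prepend. Next row=LF[5]=1
  step 12: row=1, L[1]='i', prepend. Next row=LF[1]=4
  step 13: row=4, L[4]='p', prepend. Next row=LF[4]=8
Reversed output: pickleturtle$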